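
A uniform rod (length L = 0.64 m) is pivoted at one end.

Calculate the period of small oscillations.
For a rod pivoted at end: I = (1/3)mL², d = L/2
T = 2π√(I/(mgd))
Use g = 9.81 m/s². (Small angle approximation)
I/m = (1/3)L² = 0.1365 m²; d = L/2 = 0.32 m
T = 2π√(I/(mgd)) = 2π√(0.1365/(9.81×0.32)) = 1.31 s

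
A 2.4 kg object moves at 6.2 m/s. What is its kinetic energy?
KE = ½mv² = ½×2.4×6.2² = 46.128 J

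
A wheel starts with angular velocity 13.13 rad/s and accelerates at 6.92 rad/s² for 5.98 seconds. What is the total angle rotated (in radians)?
θ = ω₀t + ½αt² = 13.13×5.98 + ½×6.92×5.98² = 202.25 rad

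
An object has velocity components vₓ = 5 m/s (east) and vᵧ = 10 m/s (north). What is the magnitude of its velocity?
|v| = √(vₓ² + vᵧ²) = √(5² + 10²) = √(125) = 11.18 m/s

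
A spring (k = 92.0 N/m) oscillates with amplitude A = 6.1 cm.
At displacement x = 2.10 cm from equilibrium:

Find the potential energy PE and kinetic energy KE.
E_total = ½kA² = ½×92.0×(0.061)² = 0.1712 J
PE = ½kx² = ½×92.0×(0.021)² = 0.02029 J
KE = E_total − PE = 0.1509 J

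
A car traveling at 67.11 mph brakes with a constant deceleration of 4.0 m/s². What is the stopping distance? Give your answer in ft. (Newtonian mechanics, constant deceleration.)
d = v₀² / (2a) (with unit conversion) = 369.1 ft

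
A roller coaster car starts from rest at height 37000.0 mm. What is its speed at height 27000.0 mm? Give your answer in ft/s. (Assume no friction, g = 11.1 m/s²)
mgh₁ = ½mv₂² + mgh₂ → v₂ = √(2g(h₁−h₂)) = √(2×11.1×(37−27)) = 14.9 m/s = 48.88 ft/s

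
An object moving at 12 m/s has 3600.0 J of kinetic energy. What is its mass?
KE = ½mv² → m = 2KE/v² = 2×3600.0/12² = 50.0 kg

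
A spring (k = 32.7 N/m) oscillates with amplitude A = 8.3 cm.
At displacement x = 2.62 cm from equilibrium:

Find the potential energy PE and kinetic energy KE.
E_total = ½kA² = ½×32.7×(0.083)² = 0.1126 J
PE = ½kx² = ½×32.7×(0.0262)² = 0.01122 J
KE = E_total − PE = 0.1014 J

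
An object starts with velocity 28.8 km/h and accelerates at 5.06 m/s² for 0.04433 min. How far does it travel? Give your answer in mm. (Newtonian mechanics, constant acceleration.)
d = v₀t + ½at² (with unit conversion) = 39180.0 mm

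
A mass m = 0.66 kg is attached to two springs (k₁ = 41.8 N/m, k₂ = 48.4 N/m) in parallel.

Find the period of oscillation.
k_eq = k₁+k₂ = 90.2 N/m
T = 2π√(m/k_eq) = 2π√(0.66/90.2) = 0.5375 s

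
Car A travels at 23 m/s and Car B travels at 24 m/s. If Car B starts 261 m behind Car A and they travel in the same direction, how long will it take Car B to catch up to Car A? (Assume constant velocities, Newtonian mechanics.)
Relative speed: v_rel = 24 - 23 = 1 m/s
Time to catch: t = d₀/v_rel = 261/1 = 261.0 s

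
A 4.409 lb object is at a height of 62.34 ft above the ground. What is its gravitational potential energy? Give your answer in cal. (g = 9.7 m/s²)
PE = mgh = 2 kg × 9.7 m/s² × 19 m = 368.6 J = 88.1 cal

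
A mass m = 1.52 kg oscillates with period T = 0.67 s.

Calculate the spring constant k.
T = 2π√(m/k) → k = m(2π/T)² = 1.52×(2π/0.67)² = 133.7 N/m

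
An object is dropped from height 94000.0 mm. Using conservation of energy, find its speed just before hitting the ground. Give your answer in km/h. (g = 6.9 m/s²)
mgh = ½mv² → v = √(2gh) = √(2×6.9×94) = 36.02 m/s = 129.7 km/h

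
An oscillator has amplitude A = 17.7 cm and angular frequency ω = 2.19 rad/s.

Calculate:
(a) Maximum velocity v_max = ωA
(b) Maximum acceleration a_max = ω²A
v_max = ωA = 2.19×0.177 = 0.3876 m/s
a_max = ω²A = 2.19²×0.177 = 0.8489 m/s²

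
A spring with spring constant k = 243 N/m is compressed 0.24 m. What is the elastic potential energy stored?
PE = ½kx² = ½×243×0.24² = 6.998 J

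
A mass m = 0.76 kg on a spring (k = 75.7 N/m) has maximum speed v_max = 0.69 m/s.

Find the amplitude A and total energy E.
½mv²_max = ½kA² → A = v_max√(m/k) = 0.69×√(0.76/75.7) = 0.06914 m = 6.914 cm
E = ½mv²_max = ½×0.76×0.69² = 0.1809 J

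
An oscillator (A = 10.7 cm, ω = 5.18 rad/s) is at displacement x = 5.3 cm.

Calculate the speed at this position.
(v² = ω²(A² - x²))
v = ω√(A² − x²) = 5.18×√(0.107² − 0.053²) = 0.4815 m/s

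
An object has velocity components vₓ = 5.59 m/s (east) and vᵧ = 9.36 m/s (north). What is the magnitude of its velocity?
|v| = √(vₓ² + vᵧ²) = √(5.59² + 9.36²) = √(118.858) = 10.9 m/s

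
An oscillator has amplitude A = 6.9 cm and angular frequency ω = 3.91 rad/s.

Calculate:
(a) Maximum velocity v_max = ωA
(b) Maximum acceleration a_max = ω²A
v_max = ωA = 3.91×0.069 = 0.2698 m/s
a_max = ω²A = 3.91²×0.069 = 1.055 m/s²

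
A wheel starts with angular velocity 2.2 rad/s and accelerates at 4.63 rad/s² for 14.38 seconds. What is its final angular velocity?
ω = ω₀ + αt = 2.2 + 4.63 × 14.38 = 68.78 rad/s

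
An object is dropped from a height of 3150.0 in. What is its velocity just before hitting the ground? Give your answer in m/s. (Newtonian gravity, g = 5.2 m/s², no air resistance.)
v = √(2gh) (with unit conversion) = 28.85 m/s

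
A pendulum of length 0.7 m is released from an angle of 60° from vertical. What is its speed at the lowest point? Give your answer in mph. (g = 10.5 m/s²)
h = L(1 − cosθ) = 0.7×(1 − cos60°) = 0.35 m
v = √(2gh) = √(2×10.5×0.35) = 2.711 m/s = 6.065 mph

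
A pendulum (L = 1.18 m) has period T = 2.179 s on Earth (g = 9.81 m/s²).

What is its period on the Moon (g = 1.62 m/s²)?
T = 2π√(L/g), so T_moon/T_earth = √(g_earth/g_moon)
T_moon = 2π√(1.18/1.62) = 5.362 s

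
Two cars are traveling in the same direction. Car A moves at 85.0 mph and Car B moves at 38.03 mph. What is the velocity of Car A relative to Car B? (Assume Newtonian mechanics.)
v_rel = v_A - v_B = 85.0 - 38.03 = 46.97 mph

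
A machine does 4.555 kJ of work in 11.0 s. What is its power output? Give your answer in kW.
P = W/t = 4555 J / 11 s = 414.1 W = 0.4141 kW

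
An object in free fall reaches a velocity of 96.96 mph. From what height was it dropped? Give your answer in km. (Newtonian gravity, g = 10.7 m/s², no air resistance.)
h = v²/(2g) (with unit conversion) = 0.08779 km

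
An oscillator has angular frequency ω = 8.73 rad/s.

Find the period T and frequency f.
T = 2π/ω = 2π/8.73 = 0.7197 s; f = ω/2π = 1.389 Hz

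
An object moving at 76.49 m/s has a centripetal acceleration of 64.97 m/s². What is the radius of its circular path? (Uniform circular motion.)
r = v²/a_c = 76.49²/64.97 = 90.05 m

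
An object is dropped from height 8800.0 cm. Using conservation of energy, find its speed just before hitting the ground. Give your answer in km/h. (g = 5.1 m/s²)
mgh = ½mv² → v = √(2gh) = √(2×5.1×88) = 29.96 m/s = 107.9 km/h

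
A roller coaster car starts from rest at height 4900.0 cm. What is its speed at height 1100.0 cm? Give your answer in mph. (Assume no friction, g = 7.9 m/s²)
mgh₁ = ½mv₂² + mgh₂ → v₂ = √(2g(h₁−h₂)) = √(2×7.9×(49−11)) = 24.5 m/s = 54.81 mph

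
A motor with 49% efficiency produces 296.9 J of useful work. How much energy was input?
W_in = W_out/η = 296.9/0.49 = 605.92 J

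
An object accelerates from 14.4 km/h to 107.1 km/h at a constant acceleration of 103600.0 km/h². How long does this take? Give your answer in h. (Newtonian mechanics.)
t = (v - v₀)/a (with unit conversion) = 0.0008948 h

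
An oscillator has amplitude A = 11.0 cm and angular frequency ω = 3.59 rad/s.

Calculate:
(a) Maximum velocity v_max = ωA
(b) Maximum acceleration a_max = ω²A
v_max = ωA = 3.59×0.11 = 0.3949 m/s
a_max = ω²A = 3.59²×0.11 = 1.418 m/s²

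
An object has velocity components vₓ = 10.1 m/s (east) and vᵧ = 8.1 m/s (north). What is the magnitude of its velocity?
|v| = √(vₓ² + vᵧ²) = √(10.1² + 8.1²) = √(167.62) = 12.95 m/s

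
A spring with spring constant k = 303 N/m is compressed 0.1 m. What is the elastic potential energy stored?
PE = ½kx² = ½×303×0.1² = 1.515 J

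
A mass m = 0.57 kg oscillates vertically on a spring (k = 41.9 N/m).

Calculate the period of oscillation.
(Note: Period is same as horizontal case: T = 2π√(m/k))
T = 2π√(m/k) = 2π√(0.57/41.9) = 0.7328 s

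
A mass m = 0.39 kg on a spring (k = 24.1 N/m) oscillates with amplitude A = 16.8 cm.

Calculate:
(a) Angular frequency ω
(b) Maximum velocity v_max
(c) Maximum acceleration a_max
ω = √(k/m) = √(24.1/0.39) = 7.861 rad/s
v_max = ωA = 7.861×0.168 = 1.321 m/s
a_max = ω²A = 7.861²×0.168 = 10.38 m/s²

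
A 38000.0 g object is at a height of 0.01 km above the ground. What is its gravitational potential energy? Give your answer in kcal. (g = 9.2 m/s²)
PE = mgh = 38 kg × 9.2 m/s² × 10 m = 3496 J = 0.8356 kcal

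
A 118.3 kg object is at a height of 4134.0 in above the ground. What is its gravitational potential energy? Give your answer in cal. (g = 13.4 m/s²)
PE = mgh = 118.3 kg × 13.4 m/s² × 105 m = 1.665e+05 J = 39780.0 cal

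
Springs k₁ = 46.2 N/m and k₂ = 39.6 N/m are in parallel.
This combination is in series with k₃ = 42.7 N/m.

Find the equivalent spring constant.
k₁₂ = k₁ + k₂ = 85.8 N/m (parallel)
1/k_eq = 1/k₁₂ + 1/k₃ → k_eq = 28.51 N/m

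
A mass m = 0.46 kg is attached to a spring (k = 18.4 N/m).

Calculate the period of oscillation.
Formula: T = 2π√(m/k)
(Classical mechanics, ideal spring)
T = 2π√(m/k) = 2π√(0.46/18.4) = 0.9935 s; f = 1/T = 1.007 Hz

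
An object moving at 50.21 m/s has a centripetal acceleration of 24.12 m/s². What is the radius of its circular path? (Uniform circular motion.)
r = v²/a_c = 50.21²/24.12 = 104.52 m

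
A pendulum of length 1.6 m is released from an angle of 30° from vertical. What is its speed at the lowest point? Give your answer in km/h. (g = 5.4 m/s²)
h = L(1 − cosθ) = 1.6×(1 − cos30°) = 0.2144 m
v = √(2gh) = √(2×5.4×0.2144) = 1.522 m/s = 5.478 km/h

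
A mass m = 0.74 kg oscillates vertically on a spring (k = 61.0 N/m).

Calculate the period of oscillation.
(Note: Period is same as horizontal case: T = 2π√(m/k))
T = 2π√(m/k) = 2π√(0.74/61.0) = 0.692 s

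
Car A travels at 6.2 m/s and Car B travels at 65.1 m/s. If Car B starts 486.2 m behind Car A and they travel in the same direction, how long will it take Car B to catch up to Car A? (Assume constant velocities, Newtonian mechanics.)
Relative speed: v_rel = 65.1 - 6.2 = 58.9 m/s
Time to catch: t = d₀/v_rel = 486.2/58.9 = 8.25 s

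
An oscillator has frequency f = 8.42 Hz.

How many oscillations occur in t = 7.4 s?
n = f×t = 8.42×7.4 = 62.31 oscillations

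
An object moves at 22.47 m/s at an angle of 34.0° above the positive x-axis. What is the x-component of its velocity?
vₓ = v cos(θ) = 22.47 × cos(34.0°) = 18.63 m/s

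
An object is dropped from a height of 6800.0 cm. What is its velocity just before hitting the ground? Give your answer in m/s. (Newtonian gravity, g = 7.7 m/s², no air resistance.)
v = √(2gh) (with unit conversion) = 32.36 m/s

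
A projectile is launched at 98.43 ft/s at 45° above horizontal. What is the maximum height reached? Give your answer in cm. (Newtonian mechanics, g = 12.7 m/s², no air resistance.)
H = v₀²sin²(θ)/(2g) (with unit conversion) = 1772.0 cm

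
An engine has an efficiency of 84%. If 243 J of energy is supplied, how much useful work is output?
W_out = η × W_in = 0.84 × 243 = 204.12 J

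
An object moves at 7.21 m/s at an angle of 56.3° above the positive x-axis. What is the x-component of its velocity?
vₓ = v cos(θ) = 7.21 × cos(56.3°) = 4.0 m/s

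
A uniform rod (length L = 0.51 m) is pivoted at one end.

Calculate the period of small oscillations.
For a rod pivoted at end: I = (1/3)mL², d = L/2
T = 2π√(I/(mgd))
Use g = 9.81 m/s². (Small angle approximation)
I/m = (1/3)L² = 0.0867 m²; d = L/2 = 0.255 m
T = 2π√(I/(mgd)) = 2π√(0.0867/(9.81×0.255)) = 1.17 s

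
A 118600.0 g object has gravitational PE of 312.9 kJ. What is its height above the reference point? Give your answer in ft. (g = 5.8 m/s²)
PE = mgh → h = PE/(mg) = 3.129e+05 J / (118.6 kg × 5.8 m/s²) = 454.9 m = 1492.0 ft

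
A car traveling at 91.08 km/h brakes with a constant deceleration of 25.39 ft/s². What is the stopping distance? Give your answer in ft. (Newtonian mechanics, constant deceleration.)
d = v₀² / (2a) (with unit conversion) = 135.7 ft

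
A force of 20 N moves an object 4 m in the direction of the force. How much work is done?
W = Fd = 20×4 = 80.0 J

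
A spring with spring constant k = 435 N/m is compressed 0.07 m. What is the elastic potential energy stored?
PE = ½kx² = ½×435×0.07² = 1.066 J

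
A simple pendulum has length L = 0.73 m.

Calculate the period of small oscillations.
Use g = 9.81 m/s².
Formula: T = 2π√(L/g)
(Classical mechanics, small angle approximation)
T = 2π√(L/g) = 2π√(0.73/9.81) = 1.714 s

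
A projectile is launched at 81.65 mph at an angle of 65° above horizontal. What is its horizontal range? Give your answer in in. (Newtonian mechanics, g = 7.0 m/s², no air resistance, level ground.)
R = v₀² sin(2θ) / g (with unit conversion) = 5740.0 in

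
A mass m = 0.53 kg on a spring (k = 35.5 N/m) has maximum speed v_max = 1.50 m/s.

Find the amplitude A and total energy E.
½mv²_max = ½kA² → A = v_max√(m/k) = 1.5×√(0.53/35.5) = 0.1833 m = 18.33 cm
E = ½mv²_max = ½×0.53×1.5² = 0.5963 J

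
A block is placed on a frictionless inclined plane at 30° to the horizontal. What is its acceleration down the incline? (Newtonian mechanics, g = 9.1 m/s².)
a = g sin(θ) = 9.1 × sin(30°) = 9.1 × 0.5 = 4.55 m/s²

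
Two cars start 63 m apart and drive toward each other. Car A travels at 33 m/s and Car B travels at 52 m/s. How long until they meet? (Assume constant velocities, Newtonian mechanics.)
Combined speed: v_combined = 33 + 52 = 85 m/s
Time to meet: t = d/85 = 63/85 = 0.74 s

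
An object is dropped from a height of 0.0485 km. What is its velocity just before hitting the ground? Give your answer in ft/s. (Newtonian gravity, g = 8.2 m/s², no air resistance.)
v = √(2gh) (with unit conversion) = 92.53 ft/s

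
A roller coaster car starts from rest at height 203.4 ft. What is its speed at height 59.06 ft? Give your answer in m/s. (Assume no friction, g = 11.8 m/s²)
mgh₁ = ½mv₂² + mgh₂ → v₂ = √(2g(h₁−h₂)) = √(2×11.8×(62−18)) = 32.22 m/s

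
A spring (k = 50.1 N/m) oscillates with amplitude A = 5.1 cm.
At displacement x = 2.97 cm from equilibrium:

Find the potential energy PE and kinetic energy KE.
E_total = ½kA² = ½×50.1×(0.051)² = 0.06516 J
PE = ½kx² = ½×50.1×(0.0297)² = 0.0221 J
KE = E_total − PE = 0.04306 J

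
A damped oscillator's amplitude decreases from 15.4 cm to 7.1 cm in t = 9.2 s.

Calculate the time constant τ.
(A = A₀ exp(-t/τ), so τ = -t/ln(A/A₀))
A/A₀ = 7.1/15.4 = 0.461; ln(A/A₀) = -0.7743
τ = −t/ln(A/A₀) = −9.2/-0.7743 = 11.88 s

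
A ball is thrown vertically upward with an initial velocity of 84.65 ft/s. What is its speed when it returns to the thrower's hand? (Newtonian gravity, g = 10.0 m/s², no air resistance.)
By conservation of energy, the ball returns at the same speed = 84.65 ft/s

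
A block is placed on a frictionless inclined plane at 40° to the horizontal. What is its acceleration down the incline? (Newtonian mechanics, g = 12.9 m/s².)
a = g sin(θ) = 12.9 × sin(40°) = 12.9 × 0.6428 = 8.29 m/s²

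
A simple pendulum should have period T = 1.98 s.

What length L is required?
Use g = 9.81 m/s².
T = 2π√(L/g) → L = g(T/2π)² = 9.81×(1.98/2π)² = 0.9742 m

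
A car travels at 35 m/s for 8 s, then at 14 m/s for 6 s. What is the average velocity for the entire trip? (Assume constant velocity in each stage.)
d₁ = v₁t₁ = 35 × 8 = 280 m
d₂ = v₂t₂ = 14 × 6 = 84 m
d_total = 364 m, t_total = 14 s
v_avg = d_total/t_total = 364/14 = 26.0 m/s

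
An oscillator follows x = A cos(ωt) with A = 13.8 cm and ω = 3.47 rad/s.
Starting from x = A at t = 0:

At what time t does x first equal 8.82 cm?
cos(ωt) = x/A = 8.82/13.8 = 0.6391
ωt = arccos(0.6391) = 0.8774 rad
t = 0.8774/3.47 = 0.2529 s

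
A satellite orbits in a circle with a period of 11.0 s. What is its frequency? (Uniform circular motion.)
f = 1/T = 1/11.0 = 0.0909 Hz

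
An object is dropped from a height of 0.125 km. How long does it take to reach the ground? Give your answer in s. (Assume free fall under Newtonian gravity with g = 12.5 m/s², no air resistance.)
t = √(2h/g) (with unit conversion) = 4.472 s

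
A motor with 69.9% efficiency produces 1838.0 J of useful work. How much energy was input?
W_in = W_out/η = 1838.0/0.699 = 2629.5 J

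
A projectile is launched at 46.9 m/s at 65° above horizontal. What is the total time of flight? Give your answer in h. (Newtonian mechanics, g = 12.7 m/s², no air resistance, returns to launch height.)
T = 2v₀sin(θ)/g (with unit conversion) = 0.001859 h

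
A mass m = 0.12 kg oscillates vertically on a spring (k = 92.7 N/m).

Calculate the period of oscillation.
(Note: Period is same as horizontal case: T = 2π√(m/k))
T = 2π√(m/k) = 2π√(0.12/92.7) = 0.2261 s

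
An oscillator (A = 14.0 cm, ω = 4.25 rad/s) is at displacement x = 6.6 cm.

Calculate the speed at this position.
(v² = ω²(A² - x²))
v = ω√(A² − x²) = 4.25×√(0.14² − 0.066²) = 0.5247 m/s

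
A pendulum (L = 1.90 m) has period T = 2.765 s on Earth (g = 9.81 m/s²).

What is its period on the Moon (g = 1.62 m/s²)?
T = 2π√(L/g), so T_moon/T_earth = √(g_earth/g_moon)
T_moon = 2π√(1.9/1.62) = 6.805 s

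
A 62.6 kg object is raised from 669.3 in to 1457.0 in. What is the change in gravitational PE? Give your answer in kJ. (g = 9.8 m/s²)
ΔPE = mg(h₂ − h₁) = 62.6 kg × 9.8 m/s² × (37.01 − 17) m = 1.227e+04 J = 12.27 kJ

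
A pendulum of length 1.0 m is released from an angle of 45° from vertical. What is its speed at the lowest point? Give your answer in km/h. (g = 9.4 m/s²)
h = L(1 − cosθ) = 1.0×(1 − cos45°) = 0.2929 m
v = √(2gh) = √(2×9.4×0.2929) = 2.347 m/s = 8.448 km/h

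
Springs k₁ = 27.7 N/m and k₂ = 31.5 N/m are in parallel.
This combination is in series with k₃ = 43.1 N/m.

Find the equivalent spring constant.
k₁₂ = k₁ + k₂ = 59.2 N/m (parallel)
1/k_eq = 1/k₁₂ + 1/k₃ → k_eq = 24.94 N/m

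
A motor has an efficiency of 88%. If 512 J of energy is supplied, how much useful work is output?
W_out = η × W_in = 0.88 × 512 = 450.56 J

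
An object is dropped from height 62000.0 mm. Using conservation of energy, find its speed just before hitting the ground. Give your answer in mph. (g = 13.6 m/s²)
mgh = ½mv² → v = √(2gh) = √(2×13.6×62) = 41.07 m/s = 91.86 mph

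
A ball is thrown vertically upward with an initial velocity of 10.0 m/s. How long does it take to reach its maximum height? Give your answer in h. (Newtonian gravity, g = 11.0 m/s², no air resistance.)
t_up = v₀/g (with unit conversion) = 0.0002525 h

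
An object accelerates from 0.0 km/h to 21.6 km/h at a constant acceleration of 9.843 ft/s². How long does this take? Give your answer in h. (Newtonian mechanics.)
t = (v - v₀)/a (with unit conversion) = 0.0005555 h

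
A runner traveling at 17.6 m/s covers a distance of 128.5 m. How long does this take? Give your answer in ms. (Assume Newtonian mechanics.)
t = d/v (with unit conversion) = 7301.0 ms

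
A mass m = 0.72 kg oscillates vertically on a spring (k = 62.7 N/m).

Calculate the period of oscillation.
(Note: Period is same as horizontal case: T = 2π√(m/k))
T = 2π√(m/k) = 2π√(0.72/62.7) = 0.6733 s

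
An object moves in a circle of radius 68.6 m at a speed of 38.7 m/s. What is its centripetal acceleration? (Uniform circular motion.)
a_c = v²/r = 38.7²/68.6 = 1497.69/68.6 = 21.83 m/s²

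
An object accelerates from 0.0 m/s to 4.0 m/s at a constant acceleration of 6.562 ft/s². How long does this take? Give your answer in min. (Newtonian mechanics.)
t = (v - v₀)/a (with unit conversion) = 0.03333 min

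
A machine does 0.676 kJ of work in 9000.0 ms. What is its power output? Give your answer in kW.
P = W/t = 676 J / 9 s = 75.11 W = 0.07511 kW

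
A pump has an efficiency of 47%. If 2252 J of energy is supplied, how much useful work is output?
W_out = η × W_in = 0.47 × 2252 = 1058.4 J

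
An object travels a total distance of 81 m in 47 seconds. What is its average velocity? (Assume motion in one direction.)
v_avg = Δd / Δt = 81 / 47 = 1.72 m/s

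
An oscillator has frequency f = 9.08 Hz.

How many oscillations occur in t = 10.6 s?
n = f×t = 9.08×10.6 = 96.25 oscillations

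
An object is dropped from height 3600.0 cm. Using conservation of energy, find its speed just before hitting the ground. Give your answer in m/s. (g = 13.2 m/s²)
mgh = ½mv² → v = √(2gh) = √(2×13.2×36) = 30.83 m/s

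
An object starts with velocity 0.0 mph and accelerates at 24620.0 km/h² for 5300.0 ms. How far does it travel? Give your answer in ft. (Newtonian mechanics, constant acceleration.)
d = v₀t + ½at² (with unit conversion) = 87.54 ft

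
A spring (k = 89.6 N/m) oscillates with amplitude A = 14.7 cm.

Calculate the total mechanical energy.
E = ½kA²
E = ½kA² = ½×89.6×(0.147)² = 0.9681 J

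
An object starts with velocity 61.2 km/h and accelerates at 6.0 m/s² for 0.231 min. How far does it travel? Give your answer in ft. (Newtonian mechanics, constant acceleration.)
d = v₀t + ½at² (with unit conversion) = 2664.0 ft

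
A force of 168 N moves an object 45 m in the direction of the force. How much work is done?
W = Fd = 168×45 = 7560.0 J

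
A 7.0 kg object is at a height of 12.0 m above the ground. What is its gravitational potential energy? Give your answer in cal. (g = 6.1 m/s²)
PE = mgh = 7 kg × 6.1 m/s² × 12 m = 512.4 J = 122.5 cal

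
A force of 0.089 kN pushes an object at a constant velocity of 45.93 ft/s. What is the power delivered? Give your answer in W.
P = Fv = 89 N × 14 m/s = 1246 W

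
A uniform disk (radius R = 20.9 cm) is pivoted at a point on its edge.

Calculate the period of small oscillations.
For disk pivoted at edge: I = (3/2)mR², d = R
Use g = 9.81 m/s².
I/m = (3/2)R² = 0.06552 m²; d = R = 0.209 m
T = 2π√((3/2)R²/(gR)) = 2π√(3R/(2g)) = 1.123 s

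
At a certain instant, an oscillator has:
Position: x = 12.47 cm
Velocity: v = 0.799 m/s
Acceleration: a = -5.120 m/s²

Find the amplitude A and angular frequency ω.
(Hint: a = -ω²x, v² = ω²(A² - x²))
a = −ω²x → ω = √(|a|/x) = √(5.12/0.1247) = 6.408 rad/s
v² = ω²(A² − x²) → A = √(x² + v²/ω²) = √(0.1247² + 0.799²/6.408²) = 0.1763 m = 17.63 cm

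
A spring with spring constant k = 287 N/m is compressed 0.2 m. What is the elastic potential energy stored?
PE = ½kx² = ½×287×0.2² = 5.74 J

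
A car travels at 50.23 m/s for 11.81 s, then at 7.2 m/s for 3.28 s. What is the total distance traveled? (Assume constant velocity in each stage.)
d₁ = v₁t₁ = 50.23 × 11.81 = 593.216 m
d₂ = v₂t₂ = 7.2 × 3.28 = 23.616 m
d_total = 593.216 + 23.616 = 616.83 m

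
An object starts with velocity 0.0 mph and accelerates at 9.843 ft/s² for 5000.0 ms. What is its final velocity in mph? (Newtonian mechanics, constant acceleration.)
v = v₀ + at (with unit conversion) = 33.56 mph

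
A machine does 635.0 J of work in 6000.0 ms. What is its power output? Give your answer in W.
P = W/t = 635 J / 6 s = 105.8 W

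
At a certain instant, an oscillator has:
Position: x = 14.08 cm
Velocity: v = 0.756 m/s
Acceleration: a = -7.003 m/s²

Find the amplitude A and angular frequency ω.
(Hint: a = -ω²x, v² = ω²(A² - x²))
a = −ω²x → ω = √(|a|/x) = √(7.003/0.1408) = 7.052 rad/s
v² = ω²(A² − x²) → A = √(x² + v²/ω²) = √(0.1408² + 0.756²/7.052²) = 0.177 m = 17.7 cm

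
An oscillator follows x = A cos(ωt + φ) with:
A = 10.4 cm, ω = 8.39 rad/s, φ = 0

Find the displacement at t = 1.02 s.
x = A cos(ωt + φ) = 10.4×cos(8.39×1.02 + 0) = -6.73 cm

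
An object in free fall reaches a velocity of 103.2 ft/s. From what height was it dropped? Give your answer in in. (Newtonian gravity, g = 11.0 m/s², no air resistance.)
h = v²/(2g) (with unit conversion) = 1771.0 in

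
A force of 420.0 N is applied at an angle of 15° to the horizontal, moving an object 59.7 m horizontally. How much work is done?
W = Fd cosθ = 420.0×59.7×cos(15°) = 24220.0 J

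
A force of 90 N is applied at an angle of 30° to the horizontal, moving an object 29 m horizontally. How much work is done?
W = Fd cosθ = 90×29×cos(30°) = 2260.3 J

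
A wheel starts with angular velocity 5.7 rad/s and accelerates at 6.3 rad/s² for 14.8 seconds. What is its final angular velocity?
ω = ω₀ + αt = 5.7 + 6.3 × 14.8 = 98.94 rad/s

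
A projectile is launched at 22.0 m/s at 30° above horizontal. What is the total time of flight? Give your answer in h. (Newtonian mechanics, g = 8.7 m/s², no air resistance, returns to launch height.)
T = 2v₀sin(θ)/g (with unit conversion) = 0.0007024 h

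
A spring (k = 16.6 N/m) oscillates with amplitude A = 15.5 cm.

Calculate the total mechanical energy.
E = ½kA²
E = ½kA² = ½×16.6×(0.155)² = 0.1994 J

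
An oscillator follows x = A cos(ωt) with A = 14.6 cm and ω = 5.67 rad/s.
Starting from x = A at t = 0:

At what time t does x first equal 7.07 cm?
cos(ωt) = x/A = 7.07/14.6 = 0.4842
ωt = arccos(0.4842) = 1.065 rad
t = 1.065/5.67 = 0.1879 s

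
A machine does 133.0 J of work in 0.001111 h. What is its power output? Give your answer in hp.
P = W/t = 133 J / 4 s = 33.25 W = 0.04459 hp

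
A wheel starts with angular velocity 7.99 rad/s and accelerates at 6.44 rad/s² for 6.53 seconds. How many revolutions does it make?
θ = ω₀t + ½αt² = 7.99×6.53 + ½×6.44×6.53² = 189.48 rad
Revolutions = θ/(2π) = 189.48/(2π) = 30.16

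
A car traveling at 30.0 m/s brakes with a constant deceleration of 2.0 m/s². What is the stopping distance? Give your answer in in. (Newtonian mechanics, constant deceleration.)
d = v₀² / (2a) (with unit conversion) = 8858.0 in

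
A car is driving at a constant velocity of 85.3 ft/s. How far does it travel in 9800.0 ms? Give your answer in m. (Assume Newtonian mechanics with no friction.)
d = vt (with unit conversion) = 254.8 m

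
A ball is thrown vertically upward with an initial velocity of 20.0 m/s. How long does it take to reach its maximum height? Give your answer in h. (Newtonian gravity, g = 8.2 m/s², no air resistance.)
t_up = v₀/g (with unit conversion) = 0.0006775 h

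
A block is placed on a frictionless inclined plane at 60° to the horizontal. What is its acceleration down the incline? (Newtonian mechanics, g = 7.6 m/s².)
a = g sin(θ) = 7.6 × sin(60°) = 7.6 × 0.866 = 6.58 m/s²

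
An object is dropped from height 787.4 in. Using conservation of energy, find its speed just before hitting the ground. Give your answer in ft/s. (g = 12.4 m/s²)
mgh = ½mv² → v = √(2gh) = √(2×12.4×20) = 22.27 m/s = 73.07 ft/s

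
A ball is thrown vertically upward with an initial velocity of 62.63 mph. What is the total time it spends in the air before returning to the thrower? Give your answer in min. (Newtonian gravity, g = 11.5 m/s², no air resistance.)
t_total = 2v₀/g (with unit conversion) = 0.08115 min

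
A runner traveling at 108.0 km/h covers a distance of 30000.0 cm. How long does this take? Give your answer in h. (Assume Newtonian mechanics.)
t = d/v (with unit conversion) = 0.002778 h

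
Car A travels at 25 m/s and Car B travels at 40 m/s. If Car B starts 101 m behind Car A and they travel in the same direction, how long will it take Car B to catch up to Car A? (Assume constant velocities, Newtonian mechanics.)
Relative speed: v_rel = 40 - 25 = 15 m/s
Time to catch: t = d₀/v_rel = 101/15 = 6.73 s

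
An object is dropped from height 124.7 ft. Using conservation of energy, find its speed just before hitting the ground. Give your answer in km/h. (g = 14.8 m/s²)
mgh = ½mv² → v = √(2gh) = √(2×14.8×38.01) = 33.54 m/s = 120.8 km/h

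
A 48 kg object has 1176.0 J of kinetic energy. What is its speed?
KE = ½mv² → v = √(2KE/m) = √(2×1176.0/48) = 7.0 m/s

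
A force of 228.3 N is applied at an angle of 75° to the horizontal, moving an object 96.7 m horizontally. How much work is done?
W = Fd cosθ = 228.3×96.7×cos(75°) = 5713.8 J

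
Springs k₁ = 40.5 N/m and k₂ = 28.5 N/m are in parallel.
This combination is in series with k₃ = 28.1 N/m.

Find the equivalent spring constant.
k₁₂ = k₁ + k₂ = 69 N/m (parallel)
1/k_eq = 1/k₁₂ + 1/k₃ → k_eq = 19.97 N/m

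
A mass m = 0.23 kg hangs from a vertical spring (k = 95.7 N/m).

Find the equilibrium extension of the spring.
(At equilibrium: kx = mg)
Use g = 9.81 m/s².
x_eq = mg/k = 0.23×9.81/95.7 = 0.02358 m = 2.358 cm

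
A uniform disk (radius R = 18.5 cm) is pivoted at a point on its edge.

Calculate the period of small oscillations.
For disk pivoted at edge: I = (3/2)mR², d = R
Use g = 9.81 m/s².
I/m = (3/2)R² = 0.05134 m²; d = R = 0.185 m
T = 2π√((3/2)R²/(gR)) = 2π√(3R/(2g)) = 1.057 s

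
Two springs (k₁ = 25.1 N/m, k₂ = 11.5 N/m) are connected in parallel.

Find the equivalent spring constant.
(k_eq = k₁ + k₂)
k_eq = k₁ + k₂ = 25.1 + 11.5 = 36.6 N/m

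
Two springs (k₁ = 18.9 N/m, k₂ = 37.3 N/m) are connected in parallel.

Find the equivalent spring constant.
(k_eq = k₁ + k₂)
k_eq = k₁ + k₂ = 18.9 + 37.3 = 56.2 N/m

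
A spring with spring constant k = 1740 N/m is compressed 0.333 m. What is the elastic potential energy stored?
PE = ½kx² = ½×1740×0.333² = 96.47 J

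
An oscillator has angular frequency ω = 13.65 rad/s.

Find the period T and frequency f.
T = 2π/ω = 2π/13.65 = 0.4603 s; f = ω/2π = 2.172 Hz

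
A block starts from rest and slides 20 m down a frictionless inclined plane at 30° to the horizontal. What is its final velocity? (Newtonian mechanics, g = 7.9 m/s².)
a = g sin(θ) = 7.9 × sin(30°) = 3.95 m/s²
v = √(2ad) = √(2 × 3.95 × 20) = 12.57 m/s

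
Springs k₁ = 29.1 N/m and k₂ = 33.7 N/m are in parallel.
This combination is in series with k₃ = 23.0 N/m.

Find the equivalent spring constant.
k₁₂ = k₁ + k₂ = 62.8 N/m (parallel)
1/k_eq = 1/k₁₂ + 1/k₃ → k_eq = 16.83 N/m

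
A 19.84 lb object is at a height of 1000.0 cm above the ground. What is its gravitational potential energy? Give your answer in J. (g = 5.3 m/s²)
PE = mgh = 8.999 kg × 5.3 m/s² × 10 m = 477 J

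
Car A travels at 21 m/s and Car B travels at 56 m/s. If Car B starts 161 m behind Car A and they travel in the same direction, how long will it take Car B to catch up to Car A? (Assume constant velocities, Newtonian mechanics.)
Relative speed: v_rel = 56 - 21 = 35 m/s
Time to catch: t = d₀/v_rel = 161/35 = 4.6 s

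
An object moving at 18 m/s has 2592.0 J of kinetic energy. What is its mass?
KE = ½mv² → m = 2KE/v² = 2×2592.0/18² = 16.0 kg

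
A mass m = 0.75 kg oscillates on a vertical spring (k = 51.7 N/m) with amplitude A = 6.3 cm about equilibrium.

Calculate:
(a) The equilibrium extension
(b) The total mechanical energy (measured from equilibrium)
x_eq = mg/k = 0.75×9.81/51.7 = 0.1423 m = 14.23 cm
E = ½kA² = ½×51.7×(0.063)² = 0.1026 J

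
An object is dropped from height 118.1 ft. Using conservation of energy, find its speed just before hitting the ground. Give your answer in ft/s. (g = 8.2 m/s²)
mgh = ½mv² → v = √(2gh) = √(2×8.2×36) = 24.3 m/s = 79.71 ft/s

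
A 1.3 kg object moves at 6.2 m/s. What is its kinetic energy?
KE = ½mv² = ½×1.3×6.2² = 24.986 J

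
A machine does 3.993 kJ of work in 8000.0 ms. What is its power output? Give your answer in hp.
P = W/t = 3993 J / 8 s = 499.1 W = 0.6693 hp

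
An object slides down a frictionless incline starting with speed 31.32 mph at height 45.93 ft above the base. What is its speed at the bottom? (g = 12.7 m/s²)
½mv₀² + mgh = ½mv² → v = √(v₀² + 2gh) = √(14² + 2×12.7×14) = 23.49 m/s = 52.54 mph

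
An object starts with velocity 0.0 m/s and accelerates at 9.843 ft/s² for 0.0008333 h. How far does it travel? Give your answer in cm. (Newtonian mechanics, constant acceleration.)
d = v₀t + ½at² (with unit conversion) = 1350.0 cm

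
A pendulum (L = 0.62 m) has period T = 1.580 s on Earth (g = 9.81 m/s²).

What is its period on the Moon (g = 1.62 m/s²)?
T = 2π√(L/g), so T_moon/T_earth = √(g_earth/g_moon)
T_moon = 2π√(0.62/1.62) = 3.887 s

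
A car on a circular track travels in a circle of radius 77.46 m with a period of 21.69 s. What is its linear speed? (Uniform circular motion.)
v = 2πr/T = 2π×77.46/21.69 = 22.44 m/s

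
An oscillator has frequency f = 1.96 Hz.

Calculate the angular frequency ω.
ω = 2πf = 2π×1.96 = 12.32 rad/s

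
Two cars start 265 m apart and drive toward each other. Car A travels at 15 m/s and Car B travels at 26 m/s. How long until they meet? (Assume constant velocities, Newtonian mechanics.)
Combined speed: v_combined = 15 + 26 = 41 m/s
Time to meet: t = d/41 = 265/41 = 6.46 s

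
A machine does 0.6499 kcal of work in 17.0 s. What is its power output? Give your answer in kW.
P = W/t = 2719 J / 17 s = 160 W = 0.16 kW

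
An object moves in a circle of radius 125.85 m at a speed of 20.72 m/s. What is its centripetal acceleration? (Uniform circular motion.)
a_c = v²/r = 20.72²/125.85 = 429.318/125.85 = 3.41 m/s²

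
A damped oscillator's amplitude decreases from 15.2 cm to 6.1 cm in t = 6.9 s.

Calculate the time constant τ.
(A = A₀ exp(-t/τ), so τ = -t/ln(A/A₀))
A/A₀ = 6.1/15.2 = 0.4013; ln(A/A₀) = -0.913
τ = −t/ln(A/A₀) = −6.9/-0.913 = 7.557 s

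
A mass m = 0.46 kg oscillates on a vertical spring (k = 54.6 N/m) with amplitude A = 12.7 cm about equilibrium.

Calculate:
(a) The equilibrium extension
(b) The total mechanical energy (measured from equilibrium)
x_eq = mg/k = 0.46×9.81/54.6 = 0.08265 m = 8.265 cm
E = ½kA² = ½×54.6×(0.127)² = 0.4403 J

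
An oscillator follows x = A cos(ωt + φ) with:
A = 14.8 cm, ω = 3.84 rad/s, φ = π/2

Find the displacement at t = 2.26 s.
x = A cos(ωt + φ) = 14.8×cos(3.84×2.26 + π/2) = -10.05 cm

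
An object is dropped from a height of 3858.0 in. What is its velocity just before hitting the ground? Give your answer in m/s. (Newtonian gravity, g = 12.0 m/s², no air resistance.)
v = √(2gh) (with unit conversion) = 48.5 m/s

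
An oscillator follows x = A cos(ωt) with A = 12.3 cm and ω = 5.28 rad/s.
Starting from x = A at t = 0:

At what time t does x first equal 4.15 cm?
cos(ωt) = x/A = 4.15/12.3 = 0.3374
ωt = arccos(0.3374) = 1.227 rad
t = 1.227/5.28 = 0.2323 s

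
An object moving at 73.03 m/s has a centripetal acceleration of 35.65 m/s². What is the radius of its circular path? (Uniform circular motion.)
r = v²/a_c = 73.03²/35.65 = 149.6 m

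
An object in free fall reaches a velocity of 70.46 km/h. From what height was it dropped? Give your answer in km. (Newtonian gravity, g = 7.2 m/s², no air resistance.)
h = v²/(2g) (with unit conversion) = 0.0266 km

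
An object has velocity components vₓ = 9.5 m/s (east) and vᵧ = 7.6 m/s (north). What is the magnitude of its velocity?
|v| = √(vₓ² + vᵧ²) = √(9.5² + 7.6²) = √(148.01) = 12.17 m/s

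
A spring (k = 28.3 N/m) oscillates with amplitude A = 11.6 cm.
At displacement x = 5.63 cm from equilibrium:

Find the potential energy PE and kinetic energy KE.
E_total = ½kA² = ½×28.3×(0.116)² = 0.1904 J
PE = ½kx² = ½×28.3×(0.0563)² = 0.04485 J
KE = E_total − PE = 0.1456 J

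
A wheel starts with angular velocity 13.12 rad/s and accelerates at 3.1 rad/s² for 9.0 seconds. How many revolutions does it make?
θ = ω₀t + ½αt² = 13.12×9.0 + ½×3.1×9.0² = 243.63 rad
Revolutions = θ/(2π) = 243.63/(2π) = 38.77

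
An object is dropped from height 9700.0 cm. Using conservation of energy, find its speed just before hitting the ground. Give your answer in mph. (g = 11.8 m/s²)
mgh = ½mv² → v = √(2gh) = √(2×11.8×97) = 47.85 m/s = 107.0 mph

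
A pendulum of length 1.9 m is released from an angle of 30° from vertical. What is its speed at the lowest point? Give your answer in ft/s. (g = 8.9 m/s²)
h = L(1 − cosθ) = 1.9×(1 − cos30°) = 0.2546 m
v = √(2gh) = √(2×8.9×0.2546) = 2.129 m/s = 6.984 ft/s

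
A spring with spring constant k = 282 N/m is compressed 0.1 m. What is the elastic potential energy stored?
PE = ½kx² = ½×282×0.1² = 1.41 J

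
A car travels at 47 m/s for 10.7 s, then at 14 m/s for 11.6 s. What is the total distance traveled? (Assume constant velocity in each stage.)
d₁ = v₁t₁ = 47 × 10.7 = 502.9 m
d₂ = v₂t₂ = 14 × 11.6 = 162.4 m
d_total = 502.9 + 162.4 = 665.3 m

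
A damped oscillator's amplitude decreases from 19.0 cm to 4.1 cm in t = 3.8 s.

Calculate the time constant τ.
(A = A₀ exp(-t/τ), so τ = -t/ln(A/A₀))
A/A₀ = 4.1/19.0 = 0.2158; ln(A/A₀) = -1.533
τ = −t/ln(A/A₀) = −3.8/-1.533 = 2.478 s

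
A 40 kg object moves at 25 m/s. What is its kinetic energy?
KE = ½mv² = ½×40×25² = 12500.0 J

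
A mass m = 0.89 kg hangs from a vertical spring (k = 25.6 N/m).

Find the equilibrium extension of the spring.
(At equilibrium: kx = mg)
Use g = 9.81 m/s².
x_eq = mg/k = 0.89×9.81/25.6 = 0.3411 m = 34.11 cm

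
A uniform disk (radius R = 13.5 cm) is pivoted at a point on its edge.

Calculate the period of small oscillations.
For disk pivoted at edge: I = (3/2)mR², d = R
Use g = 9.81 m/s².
I/m = (3/2)R² = 0.02734 m²; d = R = 0.135 m
T = 2π√((3/2)R²/(gR)) = 2π√(3R/(2g)) = 0.9027 s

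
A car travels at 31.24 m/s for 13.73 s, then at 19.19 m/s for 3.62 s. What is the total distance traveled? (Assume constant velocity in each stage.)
d₁ = v₁t₁ = 31.24 × 13.73 = 428.925 m
d₂ = v₂t₂ = 19.19 × 3.62 = 69.4678 m
d_total = 428.925 + 69.4678 = 498.39 m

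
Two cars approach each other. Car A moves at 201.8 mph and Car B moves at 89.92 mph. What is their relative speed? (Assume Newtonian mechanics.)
v_rel = v_A + v_B = 201.8 + 89.92 = 291.7 mph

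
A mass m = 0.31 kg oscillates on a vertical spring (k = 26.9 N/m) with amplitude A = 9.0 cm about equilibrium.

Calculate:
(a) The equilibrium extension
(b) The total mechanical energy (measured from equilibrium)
x_eq = mg/k = 0.31×9.81/26.9 = 0.1131 m = 11.31 cm
E = ½kA² = ½×26.9×(0.09)² = 0.1089 J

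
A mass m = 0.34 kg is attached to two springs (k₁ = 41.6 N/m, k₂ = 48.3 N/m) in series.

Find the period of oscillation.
k_eq = k₁k₂/(k₁+k₂) = 22.35 N/m
T = 2π√(m/k_eq) = 2π√(0.34/22.35) = 0.775 s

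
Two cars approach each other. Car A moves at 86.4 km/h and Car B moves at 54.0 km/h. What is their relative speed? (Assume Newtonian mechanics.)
v_rel = v_A + v_B = 86.4 + 54.0 = 140.4 km/h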